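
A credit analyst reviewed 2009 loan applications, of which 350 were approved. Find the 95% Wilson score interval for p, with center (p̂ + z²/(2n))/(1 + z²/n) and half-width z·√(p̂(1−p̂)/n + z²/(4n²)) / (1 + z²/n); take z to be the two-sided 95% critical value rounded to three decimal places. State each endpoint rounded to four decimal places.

(0.1583, 0.1914)

p̂ = 350/2009 = 0.17422; z = 1.960, so z² = 3.841600.
1 + z²/n = 1.001912.
Center = (0.17422 + 0.000956)/1.001912 = 0.17484.
Radicand: p̂(1−p̂)/n + z²/(4n²) = 0.000071610 + 0.000000238 = 0.000071848.
Half-width = 1.960·√0.000071848/1.001912 = 0.01658.
So the interval runs from 0.1583 to 0.1914.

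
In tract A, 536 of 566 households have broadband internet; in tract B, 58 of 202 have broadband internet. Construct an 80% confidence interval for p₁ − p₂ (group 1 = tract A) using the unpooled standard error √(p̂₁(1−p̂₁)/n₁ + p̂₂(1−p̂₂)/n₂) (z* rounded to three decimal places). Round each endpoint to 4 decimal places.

p̂₁ = 536/566 = 0.94700, p̂₂ = 58/202 = 0.28713; p̂₁ − p̂₂ = 0.65987.
SE = √(0.000088682 + 0.001013296) = √0.001101978 = 0.033196.
The 80% critical value is z* = 1.282. Margin of error = 0.04256.
CI: 0.65987 ± 0.04256 = (0.6173, 0.7024).

(0.6173, 0.7024)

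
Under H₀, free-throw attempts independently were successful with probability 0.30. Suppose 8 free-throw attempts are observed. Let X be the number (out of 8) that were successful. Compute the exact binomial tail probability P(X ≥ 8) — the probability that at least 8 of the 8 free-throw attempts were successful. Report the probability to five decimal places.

X ~ Binomial(n=8, p=0.30).
P(X ≥ 8) = C(8,8)·0.30^8·0.70^0.
= 0.000066 = 0.00007.

P = 0.00007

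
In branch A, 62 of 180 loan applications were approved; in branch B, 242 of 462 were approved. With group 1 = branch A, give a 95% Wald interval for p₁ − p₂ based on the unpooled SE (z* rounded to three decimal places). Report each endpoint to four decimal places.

p̂₁ = 0.34444, p̂₂ = 0.52381, so the observed difference is -0.17937.
SE = √(0.001254458 + 0.000539898) = √0.001794356 = 0.042360.
The 95% critical value is z* = 1.960. Margin = 1.960·0.042360 = 0.08303.
CI: -0.17937 ± 0.08303 = (-0.2624, -0.0963).

(-0.2624, -0.0963)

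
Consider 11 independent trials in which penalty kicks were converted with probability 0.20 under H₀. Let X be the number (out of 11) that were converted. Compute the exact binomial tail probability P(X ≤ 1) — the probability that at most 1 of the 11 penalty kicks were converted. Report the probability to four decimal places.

X ~ Binomial(n=11, p=0.20).
P(X ≤ 1) = C(11,0)·0.20^0·0.80^11 + C(11,1)·0.20^1·0.80^10.
= 0.085899 + 0.236223 = 0.3221.

P = 0.3221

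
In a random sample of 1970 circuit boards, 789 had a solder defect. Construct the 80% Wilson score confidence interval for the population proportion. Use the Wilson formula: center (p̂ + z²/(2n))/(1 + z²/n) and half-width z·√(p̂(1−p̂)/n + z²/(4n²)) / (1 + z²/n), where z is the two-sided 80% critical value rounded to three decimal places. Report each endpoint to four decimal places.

p̂ = 789/1970 = 0.40051; z = 1.282, so z² = 1.643524.
1 + z²/n = 1.000834.
Center = (0.40051 + 0.000417)/1.000834 = 0.40059.
Radicand: p̂(1−p̂)/n + z²/(4n²) = 0.000121879 + 0.000000106 = 0.000121985.
Half-width = 1.282·√0.000121985/1.000834 = 0.01415.
Interval: 0.40059 ± 0.01415 → (0.3864, 0.4147).

(0.3864, 0.4147)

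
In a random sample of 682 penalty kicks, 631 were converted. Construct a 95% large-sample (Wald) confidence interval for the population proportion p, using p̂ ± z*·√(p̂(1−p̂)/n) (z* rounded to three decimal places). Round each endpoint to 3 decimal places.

(0.905, 0.945)

Sample proportion p̂ = 631/682 = 0.92522.
Standard error of p̂: √(0.069188/682) = √0.000101449 = 0.010072.
For 95% confidence, z* = 1.960.
Margin = 1.960·0.010072 = 0.01974.
CI: 0.92522 ± 0.01974 = (0.905, 0.945).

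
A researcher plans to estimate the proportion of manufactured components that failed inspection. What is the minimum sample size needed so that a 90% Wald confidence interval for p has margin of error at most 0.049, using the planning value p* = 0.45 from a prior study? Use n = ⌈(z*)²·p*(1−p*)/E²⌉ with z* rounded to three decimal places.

n = 279

The 90% critical value is z* = 1.645.
p*(1−p*) = 0.45·0.55 = 0.2475.
(z*)²·p*(1−p*)/E² = 2.706025·0.2475/0.002401 = 278.943.
Rounding up, n = 279.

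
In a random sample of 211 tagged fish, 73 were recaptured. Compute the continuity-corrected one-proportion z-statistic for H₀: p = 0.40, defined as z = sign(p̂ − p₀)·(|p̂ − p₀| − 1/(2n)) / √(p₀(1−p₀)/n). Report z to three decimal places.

z = -1.532

p̂ = 73/211 = 0.34597. p̂ − p₀ = -0.054028.
Continuity correction 1/(2n) = 1/422 = 0.002370.
Corrected numerator: |-0.054028| − 0.002370 = 0.051658.
Null standard error: √(0.40·0.60/211) = √0.001137441 = 0.033726.
z = (−)0.051658/0.033726 = -1.532.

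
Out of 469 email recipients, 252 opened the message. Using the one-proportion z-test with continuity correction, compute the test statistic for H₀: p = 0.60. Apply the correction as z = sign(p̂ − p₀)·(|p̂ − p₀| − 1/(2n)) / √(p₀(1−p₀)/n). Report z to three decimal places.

p̂ = 252/469 = 0.53731. p̂ − p₀ = -0.062687.
1/(2n) = 0.001066.
Corrected numerator: |-0.062687| − 0.001066 = 0.061621.
Null standard error: √(0.60·0.40/469) = √0.000511727 = 0.022621.
z = −0.061621/0.022621 = -2.724.

z = -2.724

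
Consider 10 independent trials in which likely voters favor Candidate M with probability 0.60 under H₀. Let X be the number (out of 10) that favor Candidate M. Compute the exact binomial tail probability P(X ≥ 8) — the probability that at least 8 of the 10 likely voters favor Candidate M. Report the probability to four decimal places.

X is binomial with n = 10 and p = 0.60.
P(X ≥ 8) = C(10,8)·0.60^8·0.40^2 + C(10,9)·0.60^9·0.40^1 + C(10,10)·0.60^10·0.40^0.
= 0.120932 + 0.040311 + 0.006047 = 0.1673.

P = 0.1673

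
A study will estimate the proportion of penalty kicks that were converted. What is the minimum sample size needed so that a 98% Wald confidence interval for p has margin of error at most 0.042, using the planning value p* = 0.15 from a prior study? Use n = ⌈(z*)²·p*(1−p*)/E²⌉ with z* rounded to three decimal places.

For 98% confidence, z* = 2.326.
p*(1−p*) = 0.15·0.85 = 0.1275.
(z*)²·p*(1−p*)/E² = 5.410276·0.1275/0.001764 = 391.049.
⌈391.049⌉ = 392.

n = 392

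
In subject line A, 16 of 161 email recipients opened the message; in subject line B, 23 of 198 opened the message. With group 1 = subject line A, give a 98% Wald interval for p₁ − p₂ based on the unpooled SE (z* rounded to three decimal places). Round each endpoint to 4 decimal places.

(-0.0930, 0.0595)

p̂₁ = 0.09938, p̂₂ = 0.11616, so the observed difference is -0.01678.
Unpooled SE = √(p̂₁(1−p̂₁)/n₁ + p̂₂(1−p̂₂)/n₂) = √(0.000555918 + 0.000518526) = 0.032779.
For 98% confidence, z* = 2.326. Margin of error = 0.07624.
Interval: -0.01678 ± 0.07624 → (-0.0930, 0.0595).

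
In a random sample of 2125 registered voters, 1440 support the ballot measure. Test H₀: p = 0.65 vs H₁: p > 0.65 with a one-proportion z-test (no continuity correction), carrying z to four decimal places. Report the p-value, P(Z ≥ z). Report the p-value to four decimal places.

The sample proportion is 1440/2125 = 0.67765.
SE₀ = √(0.65·0.35/2125) = 0.010347.
Test statistic (full precision, shown to 4 dp): z = (1440/2125 − 0.65)/SE₀ ≈ 2.6720.
p-value = P(Z ≥ z) with z = 2.6720 → 0.0038.

p-value = 0.0038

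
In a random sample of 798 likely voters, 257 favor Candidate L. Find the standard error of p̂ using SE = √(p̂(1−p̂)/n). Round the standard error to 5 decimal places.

The sample proportion is 257/798 = 0.32206.
p̂(1−p̂) = 0.218337.
SE = √(0.218337/798) = 0.01654.

SE = 0.01654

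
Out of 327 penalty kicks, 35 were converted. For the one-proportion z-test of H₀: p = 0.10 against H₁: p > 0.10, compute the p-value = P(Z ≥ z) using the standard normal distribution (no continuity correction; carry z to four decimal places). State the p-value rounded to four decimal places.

Sample proportion p̂ = 35/327 = 0.10703.
Null standard error: √(0.10·0.90/327) = √0.000275229 = 0.016590.
Test statistic (full precision, shown to 4 dp): z = (35/327 − 0.10)/SE₀ ≈ 0.4240.
From the standard normal, P(Z ≥ z) = 0.3358.

p-value = 0.3358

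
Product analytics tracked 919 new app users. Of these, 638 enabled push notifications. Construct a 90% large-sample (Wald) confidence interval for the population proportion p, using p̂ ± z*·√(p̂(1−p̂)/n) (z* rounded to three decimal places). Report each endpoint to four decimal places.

The sample proportion is 638/919 = 0.69423.
SE(p̂) = √(0.69423·0.30577/919) = 0.015198.
For 90% confidence, z* = 1.645.
Margin = 1.645·0.015198 = 0.02500.
So the interval runs from 0.6692 to 0.7192.

(0.6692, 0.7192)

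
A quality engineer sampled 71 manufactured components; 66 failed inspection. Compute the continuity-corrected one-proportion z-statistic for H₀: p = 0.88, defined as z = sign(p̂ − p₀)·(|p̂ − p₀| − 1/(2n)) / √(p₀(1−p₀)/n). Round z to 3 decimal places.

p̂ = 66/71 = 0.92958. p̂ − p₀ = 0.049577.
Continuity correction 1/(2n) = 1/142 = 0.007042.
Corrected numerator: |0.049577| − 0.007042 = 0.042535.
Under H₀, SE = √(p₀(1−p₀)/n) = √(0.88·0.12/71) = √0.001487324 = 0.038566.
z = +0.042535/0.038566 = 1.103.

z = 1.103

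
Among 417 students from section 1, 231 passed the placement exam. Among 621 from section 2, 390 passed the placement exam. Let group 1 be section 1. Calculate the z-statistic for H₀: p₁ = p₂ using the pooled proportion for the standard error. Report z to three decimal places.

z = -2.386

p̂₁ = 231/417 = 0.55396, p̂₂ = 390/621 = 0.62802.
Pooling: p̂ = 621/1038 = 0.59827.
SE = √[p̂(1−p̂)(1/n₁+1/n₂)] = √[0.59827·0.40173·(1/417+1/621)] ≈ 0.031039.
z = (p̂₁ − p̂₂)/SE = (0.55396 − 0.62802)/0.031039 = -0.07406/0.031039 = -2.386.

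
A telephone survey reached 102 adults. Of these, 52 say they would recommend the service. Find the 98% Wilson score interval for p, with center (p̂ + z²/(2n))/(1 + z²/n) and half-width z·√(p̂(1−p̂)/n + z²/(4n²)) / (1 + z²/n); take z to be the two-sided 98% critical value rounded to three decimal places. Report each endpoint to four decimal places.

p̂ = 52/102 = 0.50980; z = 2.326, so z² = 5.410276.
1 + z²/n = 1.053042.
Adjusted center: (0.50980 + z²/(2n))/1.053042 = 0.50931.
Radicand: p̂(1−p̂)/n + z²/(4n²) = 0.002450038 + 0.000130005 = 0.002580043.
Half-width = z·√(radicand)/denom = 2.326·0.050794/1.053042 = 0.11220.
Interval: 0.50931 ± 0.11220 → (0.3971, 0.6215).

(0.3971, 0.6215)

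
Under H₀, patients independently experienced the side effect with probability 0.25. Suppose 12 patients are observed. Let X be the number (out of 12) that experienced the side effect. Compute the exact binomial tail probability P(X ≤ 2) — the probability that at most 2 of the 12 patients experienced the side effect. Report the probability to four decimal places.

P = 0.3907

X ~ Binomial(n=12, p=0.25).
P(X ≤ 2) = C(12,0)·0.25^0·0.75^12 + C(12,1)·0.25^1·0.75^11 + C(12,2)·0.25^2·0.75^10.
= 0.031676 + 0.126705 + 0.232293 = 0.3907.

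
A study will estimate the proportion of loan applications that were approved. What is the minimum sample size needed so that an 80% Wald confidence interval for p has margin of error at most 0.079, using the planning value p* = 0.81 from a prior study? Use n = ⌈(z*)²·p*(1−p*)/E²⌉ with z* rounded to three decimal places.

n = 41

The 80% critical value is z* = 1.282.
p*(1−p*) = 0.1539.
(z*)²·p*(1−p*)/E² = 1.643524·0.1539/0.006241 = 40.528.
⌈40.528⌉ = 41.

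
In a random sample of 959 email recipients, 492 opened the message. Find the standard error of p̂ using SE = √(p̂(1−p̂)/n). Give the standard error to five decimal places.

SE = 0.01614

Sample proportion p̂ = 492/959 = 0.51303.
p̂(1−p̂) = 0.249830.
SE = √(0.249830/959) = √0.000260511 = 0.01614.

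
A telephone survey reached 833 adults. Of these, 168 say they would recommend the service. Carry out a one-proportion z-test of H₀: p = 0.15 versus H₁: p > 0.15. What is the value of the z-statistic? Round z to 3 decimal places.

z = 4.177

Sample proportion p̂ = 168/833 = 0.20168.
SE₀ = √(0.15·0.85/833) = 0.012372.
z = (0.20168 − 0.15)/0.012372 = 0.05168/0.012372 = 4.177.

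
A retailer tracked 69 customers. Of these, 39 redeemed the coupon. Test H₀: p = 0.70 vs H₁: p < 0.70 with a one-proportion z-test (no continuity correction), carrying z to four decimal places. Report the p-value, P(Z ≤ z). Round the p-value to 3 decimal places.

p-value = 0.007

The sample proportion is 39/69 = 0.56522.
Under H₀, SE = √(p₀(1−p₀)/n) = √(0.70·0.30/69) = √0.003043478 = 0.055168.
z = (p̂ − p₀)/SE = (39/69 − 0.70)/0.055168 ≈ -2.4431.
From the standard normal, P(Z ≤ z) = 0.007.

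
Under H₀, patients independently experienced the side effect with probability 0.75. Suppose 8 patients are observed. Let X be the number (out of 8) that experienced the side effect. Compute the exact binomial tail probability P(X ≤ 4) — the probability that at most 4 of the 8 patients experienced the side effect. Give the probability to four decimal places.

P = 0.1138

X is binomial with n = 8 and p = 0.75.
P(X ≤ 4) = Σ_{j=0}^{4} C(8,j)·0.75^j·0.25^{8−j}.
= 0.000015 + 0.000366 + 0.003845 + 0.023071 + 0.086517 = 0.1138.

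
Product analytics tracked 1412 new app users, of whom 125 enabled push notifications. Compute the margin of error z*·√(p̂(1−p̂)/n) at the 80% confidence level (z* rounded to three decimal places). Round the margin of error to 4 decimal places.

p̂ = 125/1412 = 0.08853.
SE(p̂) = √(0.08853·0.91147/1412) = 0.007559.
For 80% confidence, z* = 1.282.
Margin of error = z*·SE = 1.282 × 0.007559 = 0.0097.

ME = 0.0097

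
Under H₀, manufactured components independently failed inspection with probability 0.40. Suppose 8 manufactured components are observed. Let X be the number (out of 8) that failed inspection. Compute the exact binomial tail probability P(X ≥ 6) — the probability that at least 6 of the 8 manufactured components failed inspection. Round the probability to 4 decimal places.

X is binomial with n = 8 and p = 0.40.
P(X ≥ 6) = C(8,6)·0.40^6·0.60^2 + C(8,7)·0.40^7·0.60^1 + C(8,8)·0.40^8·0.60^0.
= 0.041288 + 0.007864 + 0.000655 = 0.0498.

P = 0.0498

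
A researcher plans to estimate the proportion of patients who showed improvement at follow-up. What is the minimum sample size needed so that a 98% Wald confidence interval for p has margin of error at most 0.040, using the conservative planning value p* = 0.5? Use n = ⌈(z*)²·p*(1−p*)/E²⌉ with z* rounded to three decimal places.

n = 846

z* = 2.326 at the 98% level.
p*(1−p*) = 0.50·0.50 = 0.2500.
Required n before rounding: 5.410276 × 0.2500 / 0.040² = 845.356.
Rounding up, n = 846.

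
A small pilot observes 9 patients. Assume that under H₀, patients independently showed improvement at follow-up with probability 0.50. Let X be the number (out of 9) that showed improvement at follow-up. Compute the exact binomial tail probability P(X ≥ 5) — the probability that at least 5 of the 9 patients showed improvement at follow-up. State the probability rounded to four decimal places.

P = 0.5000

X ~ Binomial(n=9, p=0.50).
P(X ≥ 5) = Σ_{j=5}^{9} C(9,j)·0.50^j·0.50^{9−j}.
= 0.246094 + 0.164062 + 0.070312 + 0.017578 + 0.001953 = 0.5000.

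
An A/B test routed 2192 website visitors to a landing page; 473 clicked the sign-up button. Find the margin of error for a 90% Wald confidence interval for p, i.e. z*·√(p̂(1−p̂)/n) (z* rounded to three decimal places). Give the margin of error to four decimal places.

Sample proportion p̂ = 473/2192 = 0.21578.
SE = √(p̂(1−p̂)/n) = √(0.169222/2192) = 0.008786.
For 90% confidence, z* = 1.645.
ME = 1.645·0.008786 = 0.0145.

ME = 0.0145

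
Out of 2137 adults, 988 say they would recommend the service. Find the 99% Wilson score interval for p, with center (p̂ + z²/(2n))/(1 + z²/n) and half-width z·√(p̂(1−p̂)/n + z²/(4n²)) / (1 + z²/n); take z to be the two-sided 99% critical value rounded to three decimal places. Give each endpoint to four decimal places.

(0.4347, 0.4902)

p̂ = 988/2137 = 0.46233; z = 2.576, so z² = 6.635776.
1 + z²/n = 1.003105.
Center = (0.46233 + 0.001553)/1.003105 = 0.46245.
Radicand: p̂(1−p̂)/n + z²/(4n²) = 0.000116322 + 0.000000363 = 0.000116685.
Half-width = z·√(radicand)/denom = 2.576·0.010802/1.003105 = 0.02774.
CI: 0.46245 ± 0.02774 = (0.4347, 0.4902).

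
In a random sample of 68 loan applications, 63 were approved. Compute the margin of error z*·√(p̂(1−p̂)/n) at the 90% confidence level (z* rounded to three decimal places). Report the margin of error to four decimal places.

p̂ = 63/68 = 0.92647.
SE = √(p̂(1−p̂)/n) = √(0.068123/68) = 0.031651.
The 90% critical value is z* = 1.645.
ME = 1.645·0.031651 = 0.0521.

ME = 0.0521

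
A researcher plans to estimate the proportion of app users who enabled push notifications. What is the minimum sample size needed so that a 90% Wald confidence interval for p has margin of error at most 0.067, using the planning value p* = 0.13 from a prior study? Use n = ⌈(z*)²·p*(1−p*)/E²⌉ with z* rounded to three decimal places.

For 90% confidence, z* = 1.645.
p*(1−p*) = 0.1131.
Required n before rounding: 2.706025 × 0.1131 / 0.067² = 68.178.
⌈68.178⌉ = 69.

n = 69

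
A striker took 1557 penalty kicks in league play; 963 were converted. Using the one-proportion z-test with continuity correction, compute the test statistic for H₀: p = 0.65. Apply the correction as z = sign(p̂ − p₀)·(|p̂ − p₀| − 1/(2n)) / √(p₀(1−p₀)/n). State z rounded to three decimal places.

Sample proportion p̂ = 963/1557 = 0.61850. p̂ − p₀ = -0.031503.
Continuity correction 1/(2n) = 1/3114 = 0.000321.
Corrected numerator: |-0.031503| − 0.000321 = 0.031182.
Null standard error: √(0.65·0.35/1557) = √0.000146114 = 0.012088.
z = −0.031182/0.012088 = -2.580.

z = -2.580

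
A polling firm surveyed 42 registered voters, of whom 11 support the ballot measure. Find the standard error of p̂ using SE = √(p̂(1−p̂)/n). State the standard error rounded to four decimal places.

SE = 0.0678

With x = 11 successes in n = 42, p̂ = 0.26190.
p̂(1−p̂) = 0.26190·0.73810 = 0.193308.
Dividing by n and taking the root: √0.004602571 = 0.0678.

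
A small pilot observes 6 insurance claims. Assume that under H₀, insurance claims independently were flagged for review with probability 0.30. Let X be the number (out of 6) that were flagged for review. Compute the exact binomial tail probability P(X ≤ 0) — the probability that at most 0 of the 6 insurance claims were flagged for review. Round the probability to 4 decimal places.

X ~ Binomial(n=6, p=0.30).
P(X ≤ 0) = C(6,0)·0.30^0·0.70^6.
= 0.117649 = 0.1176.

P = 0.1176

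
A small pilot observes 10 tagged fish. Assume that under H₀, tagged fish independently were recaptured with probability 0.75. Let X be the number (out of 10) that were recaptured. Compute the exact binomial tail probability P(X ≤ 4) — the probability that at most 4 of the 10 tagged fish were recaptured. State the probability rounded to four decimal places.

X is binomial with n = 10 and p = 0.75.
P(X ≤ 4) = Σ_{j=0}^{4} C(10,j)·0.75^j·0.25^{10−j}.
= 0.000001 + 0.000029 + 0.000386 + 0.003090 + 0.016222 = 0.0197.

P = 0.0197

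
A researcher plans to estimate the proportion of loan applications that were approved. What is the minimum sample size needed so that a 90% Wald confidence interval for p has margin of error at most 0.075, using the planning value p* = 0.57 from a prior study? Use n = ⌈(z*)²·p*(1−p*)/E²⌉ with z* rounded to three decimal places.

z* = 1.645 at the 90% level.
p*(1−p*) = 0.2451.
(z*)²·p*(1−p*)/E² = 2.706025·0.2451/0.005625 = 117.911.
Rounding up, n = 118.

n = 118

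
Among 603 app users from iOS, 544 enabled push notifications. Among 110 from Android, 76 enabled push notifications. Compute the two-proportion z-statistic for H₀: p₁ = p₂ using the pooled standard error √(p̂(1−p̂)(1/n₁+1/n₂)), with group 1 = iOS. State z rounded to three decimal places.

p̂₁ = 544/603 = 0.90216, p̂₂ = 76/110 = 0.69091.
Pooled p̂ = (544+76)/(603+110) = 620/713 = 0.86957.
SE = √[p̂(1−p̂)(1/n₁+1/n₂)] = √[0.86957·0.13043·(1/603+1/110)] ≈ 0.034917.
z = (p̂₁ − p̂₂)/SE = (0.90216 − 0.69091)/0.034917 = 0.21125/0.034917 = 6.050.

z = 6.050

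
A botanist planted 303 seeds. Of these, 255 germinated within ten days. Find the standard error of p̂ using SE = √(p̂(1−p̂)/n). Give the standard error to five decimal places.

SE = 0.02098

Sample proportion p̂ = 255/303 = 0.84158.
p̂(1−p̂) = 0.84158·0.15842 = 0.133323.
SE = √(0.133323/303) = 0.02098.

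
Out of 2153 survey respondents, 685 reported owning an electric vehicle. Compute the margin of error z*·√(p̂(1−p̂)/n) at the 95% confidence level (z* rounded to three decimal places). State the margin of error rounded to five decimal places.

With x = 685 successes in n = 2153, p̂ = 0.31816.
SE = √(p̂(1−p̂)/n) = √(0.216934/2153) = 0.010038.
z* = 1.960 at the 95% level.
So ME = 0.01967.

ME = 0.01967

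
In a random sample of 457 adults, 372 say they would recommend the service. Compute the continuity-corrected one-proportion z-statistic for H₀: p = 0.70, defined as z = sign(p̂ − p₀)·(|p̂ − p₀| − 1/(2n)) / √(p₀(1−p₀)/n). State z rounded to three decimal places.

z = 5.267

Sample proportion p̂ = 372/457 = 0.81400. p̂ − p₀ = 0.114004.
Continuity correction 1/(2n) = 1/914 = 0.001094.
Corrected numerator: |0.114004| − 0.001094 = 0.112910.
Under H₀, SE = √(p₀(1−p₀)/n) = √(0.70·0.30/457) = √0.000459519 = 0.021436.
z = +0.112910/0.021436 = 5.267.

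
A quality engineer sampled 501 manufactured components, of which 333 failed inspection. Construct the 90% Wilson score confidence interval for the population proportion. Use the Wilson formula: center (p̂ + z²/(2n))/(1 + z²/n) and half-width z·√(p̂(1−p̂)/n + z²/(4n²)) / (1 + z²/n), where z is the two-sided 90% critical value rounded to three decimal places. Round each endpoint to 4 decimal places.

(0.6292, 0.6984)

Here p̂ = 333/501 = 0.66467 and z = 1.645 (z² = 2.706025).
Denominator 1 + z²/n = 1 + 2.706025/501 = 1.005401.
Center = (0.66467 + 0.002701)/1.005401 = 0.66379.
Radicand: p̂(1−p̂)/n + z²/(4n²) = 0.000444877 + 0.000002695 = 0.000447572.
Half-width = z·√(radicand)/denom = 1.645·0.021156/1.005401 = 0.03461.
CI: 0.66379 ± 0.03461 = (0.6292, 0.6984).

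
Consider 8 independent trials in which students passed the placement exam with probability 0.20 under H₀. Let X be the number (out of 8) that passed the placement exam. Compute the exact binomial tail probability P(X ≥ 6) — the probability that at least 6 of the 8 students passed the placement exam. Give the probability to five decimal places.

P = 0.00123

X ~ Binomial(n=8, p=0.20).
P(X ≥ 6) = C(8,6)·0.20^6·0.80^2 + C(8,7)·0.20^7·0.80^1 + C(8,8)·0.20^8·0.80^0.
= 0.001147 + 0.000082 + 0.000003 = 0.00123.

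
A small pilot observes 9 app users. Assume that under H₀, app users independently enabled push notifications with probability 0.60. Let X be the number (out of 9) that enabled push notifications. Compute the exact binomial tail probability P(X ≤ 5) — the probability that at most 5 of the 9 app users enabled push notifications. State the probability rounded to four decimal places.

X ~ Binomial(n=9, p=0.60).
P(X ≤ 5) = Σ_{j=0}^{5} C(9,j)·0.60^j·0.40^{9−j}.
= 0.000262 + 0.003539 + 0.021234 + 0.074318 + 0.167215 + 0.250823 = 0.5174.

P = 0.5174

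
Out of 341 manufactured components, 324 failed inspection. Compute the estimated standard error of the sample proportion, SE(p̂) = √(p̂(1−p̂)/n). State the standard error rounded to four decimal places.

Sample proportion p̂ = 324/341 = 0.95015.
p̂(1−p̂) = 0.047365.
SE = √(0.047365/341) = √0.000138900 = 0.0118.

SE = 0.0118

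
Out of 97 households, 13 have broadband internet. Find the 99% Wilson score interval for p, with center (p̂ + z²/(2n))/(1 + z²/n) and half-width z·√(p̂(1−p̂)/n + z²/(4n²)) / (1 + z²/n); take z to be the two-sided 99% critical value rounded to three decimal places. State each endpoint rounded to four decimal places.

p̂ = 13/97 = 0.13402; z = 2.576, so z² = 6.635776.
1 + z²/n = 1.068410.
Center = (0.13402 + 0.034205)/1.068410 = 0.15745.
Radicand: p̂(1−p̂)/n + z²/(4n²) = 0.001196485 + 0.000176315 = 0.001372800.
Half-width = z·√(radicand)/denom = 2.576·0.037051/1.068410 = 0.08933.
So the interval runs from 0.0681 to 0.2468.

(0.0681, 0.2468)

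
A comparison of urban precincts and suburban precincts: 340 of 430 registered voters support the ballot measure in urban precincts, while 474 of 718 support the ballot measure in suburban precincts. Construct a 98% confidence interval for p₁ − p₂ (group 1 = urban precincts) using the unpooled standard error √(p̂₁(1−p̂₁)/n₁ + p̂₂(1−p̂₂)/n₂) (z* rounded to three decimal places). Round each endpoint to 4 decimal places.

p̂₁ = 340/430 = 0.79070, p̂₂ = 474/718 = 0.66017; p̂₁ − p̂₂ = 0.13053.
SE = √(0.000384872 + 0.000312460) = √0.000697332 = 0.026407.
The 98% critical value is z* = 2.326. Margin = 2.326·0.026407 = 0.06142.
Interval: 0.13053 ± 0.06142 → (0.0691, 0.1920).

(0.0691, 0.1920)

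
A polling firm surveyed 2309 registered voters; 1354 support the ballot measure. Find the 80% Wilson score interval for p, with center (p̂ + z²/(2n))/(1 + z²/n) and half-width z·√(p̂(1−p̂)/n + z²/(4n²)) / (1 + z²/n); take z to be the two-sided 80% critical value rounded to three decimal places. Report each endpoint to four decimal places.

Here p̂ = 1354/2309 = 0.58640 and z = 1.282 (z² = 1.643524).
Denominator 1 + z²/n = 1 + 1.643524/2309 = 1.000712.
Center = (0.58640 + 0.000356)/1.000712 = 0.58634.
Radicand: p̂(1−p̂)/n + z²/(4n²) = 0.000105039 + 0.000000077 = 0.000105116.
Half-width = 1.282·√0.000105116/1.000712 = 0.01313.
So the interval runs from 0.5732 to 0.5995.

(0.5732, 0.5995)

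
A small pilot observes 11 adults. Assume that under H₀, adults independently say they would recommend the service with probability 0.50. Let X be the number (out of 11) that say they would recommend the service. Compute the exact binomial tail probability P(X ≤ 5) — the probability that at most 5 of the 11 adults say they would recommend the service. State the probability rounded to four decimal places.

X ~ Binomial(n=11, p=0.50).
P(X ≤ 5) = Σ_{j=0}^{5} C(11,j)·0.50^j·0.50^{11−j}.
= 0.000488 + 0.005371 + 0.026855 + 0.080566 + 0.161133 + 0.225586 = 0.5000.

P = 0.5000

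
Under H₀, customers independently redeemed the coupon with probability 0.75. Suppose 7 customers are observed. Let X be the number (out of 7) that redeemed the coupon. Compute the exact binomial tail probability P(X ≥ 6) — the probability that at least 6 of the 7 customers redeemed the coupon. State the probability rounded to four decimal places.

X is binomial with n = 7 and p = 0.75.
P(X ≥ 6) = C(7,6)·0.75^6·0.25^1 + C(7,7)·0.75^7·0.25^0.
= 0.311462 + 0.133484 = 0.4449.

P = 0.4449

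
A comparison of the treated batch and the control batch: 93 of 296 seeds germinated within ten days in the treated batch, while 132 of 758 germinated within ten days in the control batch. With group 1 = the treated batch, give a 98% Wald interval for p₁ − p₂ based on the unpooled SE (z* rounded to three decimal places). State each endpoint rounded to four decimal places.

(0.0696, 0.2105)

p̂₁ = 0.31419, p̂₂ = 0.17414, so the observed difference is 0.14005.
SE = √(0.000727954 + 0.000189732) = √0.000917686 = 0.030293.
For 98% confidence, z* = 2.326. Margin = 2.326·0.030293 = 0.07046.
CI: 0.14005 ± 0.07046 = (0.0696, 0.2105).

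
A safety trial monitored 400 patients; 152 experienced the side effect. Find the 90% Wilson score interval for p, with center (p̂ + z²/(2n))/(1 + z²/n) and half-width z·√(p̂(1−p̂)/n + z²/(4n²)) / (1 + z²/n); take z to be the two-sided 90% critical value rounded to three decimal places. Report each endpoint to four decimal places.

(0.3410, 0.4206)

Here p̂ = 152/400 = 0.38000 and z = 1.645 (z² = 2.706025).
1 + z²/n = 1.006765.
Center = (0.38000 + 0.003383)/1.006765 = 0.38081.
Radicand: p̂(1−p̂)/n + z²/(4n²) = 0.000589000 + 0.000004228 = 0.000593228.
Half-width = 1.645·√0.000593228/1.006765 = 0.03980.
Interval: 0.38081 ± 0.03980 → (0.3410, 0.4206).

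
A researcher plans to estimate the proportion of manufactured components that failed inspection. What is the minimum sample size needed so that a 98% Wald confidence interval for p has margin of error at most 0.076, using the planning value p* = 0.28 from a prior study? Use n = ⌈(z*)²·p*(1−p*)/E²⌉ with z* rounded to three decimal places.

For 98% confidence, z* = 2.326.
p*(1−p*) = 0.28·0.72 = 0.2016.
Required n before rounding: 5.410276 × 0.2016 / 0.076² = 188.835.
⌈188.835⌉ = 189.

n = 189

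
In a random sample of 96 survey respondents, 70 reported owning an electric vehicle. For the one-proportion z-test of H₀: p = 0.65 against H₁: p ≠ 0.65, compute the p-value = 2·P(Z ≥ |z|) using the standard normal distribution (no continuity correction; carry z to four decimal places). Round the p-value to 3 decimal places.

p-value = 0.104

The sample proportion is 70/96 = 0.72917.
Under H₀, SE = √(p₀(1−p₀)/n) = √(0.65·0.35/96) = √0.002369792 = 0.048681.
z = (p̂ − p₀)/SE = (70/96 − 0.65)/0.048681 ≈ 1.6262.
From the standard normal, 2·P(Z ≥ |z|) = 0.104.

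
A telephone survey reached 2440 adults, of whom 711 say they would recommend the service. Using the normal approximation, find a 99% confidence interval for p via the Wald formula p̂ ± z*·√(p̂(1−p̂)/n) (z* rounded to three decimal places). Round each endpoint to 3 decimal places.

(0.268, 0.315)

Sample proportion p̂ = 711/2440 = 0.29139.
SE = √(p̂(1−p̂)/n) = √(0.206483/2440) = 0.009199.
z* = 2.576 at the 99% level.
Margin of error: 2.576 × 0.009199 = 0.02370.
Interval: 0.29139 ± 0.02370 → (0.268, 0.315).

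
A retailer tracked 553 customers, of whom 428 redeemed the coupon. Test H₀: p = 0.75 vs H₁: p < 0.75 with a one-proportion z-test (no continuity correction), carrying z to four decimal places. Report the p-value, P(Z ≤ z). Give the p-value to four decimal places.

Sample proportion p̂ = 428/553 = 0.77396.
Null standard error: √(0.75·0.25/553) = √0.000339060 = 0.018414.
z = (p̂ − p₀)/SE = (428/553 − 0.75)/0.018414 ≈ 1.3012.
p-value = P(Z ≤ z) with z = 1.3012 → 0.9034.

p-value = 0.9034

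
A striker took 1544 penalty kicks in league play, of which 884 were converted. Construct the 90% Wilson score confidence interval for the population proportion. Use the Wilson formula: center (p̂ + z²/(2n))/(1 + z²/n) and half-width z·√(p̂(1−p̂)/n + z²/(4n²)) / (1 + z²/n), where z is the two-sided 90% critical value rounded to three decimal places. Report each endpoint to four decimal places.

Here p̂ = 884/1544 = 0.57254 and z = 1.645 (z² = 2.706025).
1 + z²/n = 1.001753.
Center = (0.57254 + 0.000876)/1.001753 = 0.57241.
Radicand: p̂(1−p̂)/n + z²/(4n²) = 0.000158509 + 0.000000284 = 0.000158793.
Half-width = 1.645·√0.000158793/1.001753 = 0.02069.
So the interval runs from 0.5517 to 0.5931.

(0.5517, 0.5931)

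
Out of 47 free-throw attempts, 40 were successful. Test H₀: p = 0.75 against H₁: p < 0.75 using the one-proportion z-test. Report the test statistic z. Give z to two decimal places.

Sample proportion p̂ = 40/47 = 0.85106.
Null standard error: √(0.75·0.25/47) = √0.003989362 = 0.063161.
Test statistic: z = 0.10106/0.063161 = 1.60.

z = 1.60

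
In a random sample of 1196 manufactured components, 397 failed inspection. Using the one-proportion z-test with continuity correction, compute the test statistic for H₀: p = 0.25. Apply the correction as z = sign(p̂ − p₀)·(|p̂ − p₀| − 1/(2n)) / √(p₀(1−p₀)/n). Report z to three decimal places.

With x = 397 successes in n = 1196, p̂ = 0.33194. p̂ − p₀ = 0.081940.
Continuity correction 1/(2n) = 1/2392 = 0.000418.
Corrected numerator: |0.081940| − 0.000418 = 0.081522.
Under H₀, SE = √(p₀(1−p₀)/n) = √(0.25·0.75/1196) = √0.000156773 = 0.012521.
z = +0.081522/0.012521 = 6.511.

z = 6.511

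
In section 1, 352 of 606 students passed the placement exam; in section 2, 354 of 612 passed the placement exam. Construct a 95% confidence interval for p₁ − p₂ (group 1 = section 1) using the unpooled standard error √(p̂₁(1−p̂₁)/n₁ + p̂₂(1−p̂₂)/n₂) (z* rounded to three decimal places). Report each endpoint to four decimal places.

p̂₁ = 0.58086, p̂₂ = 0.57843, so the observed difference is 0.00243.
Unpooled SE = √(p̂₁(1−p̂₁)/n₁ + p̂₂(1−p̂₂)/n₂) = √(0.000401752 + 0.000398445) = 0.028288.
For 95% confidence, z* = 1.960. Margin of error = 0.05544.
Interval: 0.00243 ± 0.05544 → (-0.0530, 0.0579).

(-0.0530, 0.0579)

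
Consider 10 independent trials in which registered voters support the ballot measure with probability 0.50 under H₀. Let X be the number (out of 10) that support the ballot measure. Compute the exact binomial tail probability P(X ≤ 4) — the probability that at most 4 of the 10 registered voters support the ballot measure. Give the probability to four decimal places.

X is binomial with n = 10 and p = 0.50.
P(X ≤ 4) = Σ_{j=0}^{4} C(10,j)·0.50^j·0.50^{10−j}.
= 0.000977 + 0.009766 + 0.043945 + 0.117188 + 0.205078 = 0.3770.

P = 0.3770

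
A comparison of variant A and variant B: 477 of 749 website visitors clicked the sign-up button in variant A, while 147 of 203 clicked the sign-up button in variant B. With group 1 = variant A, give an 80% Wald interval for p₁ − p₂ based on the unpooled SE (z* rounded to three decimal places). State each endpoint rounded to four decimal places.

p̂₁ = 0.63685, p̂₂ = 0.72414, so the observed difference is -0.08729.
SE = √(0.000308775 + 0.000984050) = √0.001292825 = 0.035956.
z* = 1.282 at the 80% level. Margin = 1.282·0.035956 = 0.04610.
Interval: -0.08729 ± 0.04610 → (-0.1334, -0.0412).

(-0.1334, -0.0412)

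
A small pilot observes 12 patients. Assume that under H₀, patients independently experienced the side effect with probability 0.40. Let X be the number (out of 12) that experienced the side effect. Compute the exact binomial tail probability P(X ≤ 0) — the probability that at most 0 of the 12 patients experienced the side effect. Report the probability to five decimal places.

P = 0.00218

X is binomial with n = 12 and p = 0.40.
P(X ≤ 0) = C(12,0)·0.40^0·0.60^12.
= 0.002177 = 0.00218.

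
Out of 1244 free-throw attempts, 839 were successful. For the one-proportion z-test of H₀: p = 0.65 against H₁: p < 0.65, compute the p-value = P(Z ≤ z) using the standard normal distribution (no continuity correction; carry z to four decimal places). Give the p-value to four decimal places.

p-value = 0.9646

p̂ = 839/1244 = 0.67444.
Null standard error: √(0.65·0.35/1244) = √0.000182878 = 0.013523.
Test statistic (full precision, shown to 4 dp): z = (839/1244 − 0.65)/SE₀ ≈ 1.8071.
p-value = P(Z ≤ z) with z = 1.8071 → 0.9646.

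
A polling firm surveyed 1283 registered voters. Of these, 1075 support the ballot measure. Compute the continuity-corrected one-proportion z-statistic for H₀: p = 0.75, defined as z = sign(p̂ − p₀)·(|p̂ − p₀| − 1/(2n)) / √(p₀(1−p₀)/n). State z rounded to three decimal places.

z = 7.237

The sample proportion is 1075/1283 = 0.83788. p̂ − p₀ = 0.087880.
Continuity correction 1/(2n) = 1/2566 = 0.000390.
Corrected numerator: |0.087880| − 0.000390 = 0.087490.
Under H₀, SE = √(p₀(1−p₀)/n) = √(0.75·0.25/1283) = √0.000146142 = 0.012089.
z = (+)0.087490/0.012089 = 7.237.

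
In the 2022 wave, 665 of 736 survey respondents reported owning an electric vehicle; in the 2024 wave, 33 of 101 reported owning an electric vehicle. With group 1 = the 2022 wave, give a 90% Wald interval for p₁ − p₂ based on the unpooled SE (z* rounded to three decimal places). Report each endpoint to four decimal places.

(0.4980, 0.6556)

p̂₁ = 665/736 = 0.90353, p̂₂ = 33/101 = 0.32673; p̂₁ − p̂₂ = 0.57680.
SE = √(0.000118426 + 0.002178004) = √0.002296430 = 0.047921.
The 90% critical value is z* = 1.645. Margin of error = 0.07883.
CI: 0.57680 ± 0.07883 = (0.4980, 0.6556).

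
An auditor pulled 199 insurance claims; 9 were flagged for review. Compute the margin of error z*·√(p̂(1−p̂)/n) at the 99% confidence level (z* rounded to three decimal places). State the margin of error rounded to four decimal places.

ME = 0.0379

The sample proportion is 9/199 = 0.04523.
SE(p̂) = √(0.04523·0.95477/199) = 0.014731.
z* = 2.576 at the 99% level.
Margin of error = z*·SE = 2.576 × 0.014731 = 0.0379.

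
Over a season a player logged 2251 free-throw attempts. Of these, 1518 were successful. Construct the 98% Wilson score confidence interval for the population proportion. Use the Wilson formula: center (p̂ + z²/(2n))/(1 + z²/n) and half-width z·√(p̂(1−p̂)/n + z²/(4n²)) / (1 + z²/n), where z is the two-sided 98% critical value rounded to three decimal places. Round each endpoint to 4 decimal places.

p̂ = 1518/2251 = 0.67437; z = 2.326, so z² = 5.410276.
1 + z²/n = 1.002403.
Center = (0.67437 + 0.001202)/1.002403 = 0.67395.
Radicand: p̂(1−p̂)/n + z²/(4n²) = 0.000097555 + 0.000000267 = 0.000097822.
Half-width = z·√(radicand)/denom = 2.326·0.009890/1.002403 = 0.02295.
So the interval runs from 0.6510 to 0.6969.

(0.6510, 0.6969)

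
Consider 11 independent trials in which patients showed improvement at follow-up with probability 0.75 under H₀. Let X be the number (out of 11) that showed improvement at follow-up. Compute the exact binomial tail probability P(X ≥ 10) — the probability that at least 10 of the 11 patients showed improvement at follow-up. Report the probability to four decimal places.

X ~ Binomial(n=11, p=0.75).
P(X ≥ 10) = C(11,10)·0.75^10·0.25^1 + C(11,11)·0.75^11·0.25^0.
= 0.154862 + 0.042235 = 0.1971.

P = 0.1971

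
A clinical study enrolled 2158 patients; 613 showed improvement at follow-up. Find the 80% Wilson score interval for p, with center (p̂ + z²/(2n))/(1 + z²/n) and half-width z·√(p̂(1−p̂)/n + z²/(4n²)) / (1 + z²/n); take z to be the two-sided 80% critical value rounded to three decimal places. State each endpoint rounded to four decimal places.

(0.2718, 0.2967)

Here p̂ = 613/2158 = 0.28406 and z = 1.282 (z² = 1.643524).
Denominator 1 + z²/n = 1 + 1.643524/2158 = 1.000762.
Center = (0.28406 + 0.000381)/1.000762 = 0.28422.
Radicand: p̂(1−p̂)/n + z²/(4n²) = 0.000094240 + 0.000000088 = 0.000094328.
Half-width = z·√(radicand)/denom = 1.282·0.009712/1.000762 = 0.01244.
CI: 0.28422 ± 0.01244 = (0.2718, 0.2967).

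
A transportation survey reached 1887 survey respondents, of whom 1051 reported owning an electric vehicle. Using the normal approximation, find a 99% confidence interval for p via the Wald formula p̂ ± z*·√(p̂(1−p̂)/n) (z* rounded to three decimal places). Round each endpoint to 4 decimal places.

(0.5275, 0.5864)

With x = 1051 successes in n = 1887, p̂ = 0.55697.
SE(p̂) = √(0.55697·0.44303/1887) = 0.011435.
z* = 2.576 at the 99% level.
Margin of error: 2.576 × 0.011435 = 0.02946.
CI: 0.55697 ± 0.02946 = (0.5275, 0.5864).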